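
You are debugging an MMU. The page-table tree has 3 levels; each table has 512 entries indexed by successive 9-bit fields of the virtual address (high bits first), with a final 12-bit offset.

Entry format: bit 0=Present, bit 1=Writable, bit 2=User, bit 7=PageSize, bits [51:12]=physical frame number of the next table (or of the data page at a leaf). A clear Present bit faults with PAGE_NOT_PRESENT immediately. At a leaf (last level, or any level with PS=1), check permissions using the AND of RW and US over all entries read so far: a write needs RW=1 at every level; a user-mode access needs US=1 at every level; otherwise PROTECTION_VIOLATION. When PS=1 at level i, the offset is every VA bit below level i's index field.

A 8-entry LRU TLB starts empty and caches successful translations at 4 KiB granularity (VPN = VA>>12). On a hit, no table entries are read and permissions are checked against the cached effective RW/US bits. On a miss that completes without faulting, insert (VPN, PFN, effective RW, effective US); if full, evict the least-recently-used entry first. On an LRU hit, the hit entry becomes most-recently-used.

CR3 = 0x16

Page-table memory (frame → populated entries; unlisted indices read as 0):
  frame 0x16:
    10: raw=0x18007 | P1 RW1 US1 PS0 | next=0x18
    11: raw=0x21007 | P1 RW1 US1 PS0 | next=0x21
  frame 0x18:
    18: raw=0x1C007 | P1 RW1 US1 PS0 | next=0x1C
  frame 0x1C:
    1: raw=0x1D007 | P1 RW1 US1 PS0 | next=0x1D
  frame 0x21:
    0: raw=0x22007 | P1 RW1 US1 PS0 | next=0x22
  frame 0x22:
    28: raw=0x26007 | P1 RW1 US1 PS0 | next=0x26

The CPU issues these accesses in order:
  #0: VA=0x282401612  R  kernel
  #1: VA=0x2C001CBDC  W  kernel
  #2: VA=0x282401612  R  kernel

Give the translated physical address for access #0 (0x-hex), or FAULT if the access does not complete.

Walk each access:
#0 VA=0x282401612 (r,kernel):
  L0 @0x16[10] → 0x18007  P=1,RW=1,US=1,PS=0
  L1 @0x18[18] → 0x1C007  P=1,RW=1,US=1,PS=0
  L2 @0x1C[1] → 0x1D007  P=1,RW=1,US=1,PS=0
  → PA=0x1D612  (3 entries read)
#1 VA=0x2C001CBDC (w,kernel):
  L0 @0x16[11] → 0x21007  P=1,RW=1,US=1,PS=0
  L1 @0x21[0] → 0x22007  P=1,RW=1,US=1,PS=0
  L2 @0x22[28] → 0x26007  P=1,RW=1,US=1,PS=0
  → PA=0x26BDC  (3 entries read)
#2 VA=0x282401612 (r,kernel):
  TLB hit vpn=0x282401 → PA=0x1D612

Access #0 PA: 0x1D612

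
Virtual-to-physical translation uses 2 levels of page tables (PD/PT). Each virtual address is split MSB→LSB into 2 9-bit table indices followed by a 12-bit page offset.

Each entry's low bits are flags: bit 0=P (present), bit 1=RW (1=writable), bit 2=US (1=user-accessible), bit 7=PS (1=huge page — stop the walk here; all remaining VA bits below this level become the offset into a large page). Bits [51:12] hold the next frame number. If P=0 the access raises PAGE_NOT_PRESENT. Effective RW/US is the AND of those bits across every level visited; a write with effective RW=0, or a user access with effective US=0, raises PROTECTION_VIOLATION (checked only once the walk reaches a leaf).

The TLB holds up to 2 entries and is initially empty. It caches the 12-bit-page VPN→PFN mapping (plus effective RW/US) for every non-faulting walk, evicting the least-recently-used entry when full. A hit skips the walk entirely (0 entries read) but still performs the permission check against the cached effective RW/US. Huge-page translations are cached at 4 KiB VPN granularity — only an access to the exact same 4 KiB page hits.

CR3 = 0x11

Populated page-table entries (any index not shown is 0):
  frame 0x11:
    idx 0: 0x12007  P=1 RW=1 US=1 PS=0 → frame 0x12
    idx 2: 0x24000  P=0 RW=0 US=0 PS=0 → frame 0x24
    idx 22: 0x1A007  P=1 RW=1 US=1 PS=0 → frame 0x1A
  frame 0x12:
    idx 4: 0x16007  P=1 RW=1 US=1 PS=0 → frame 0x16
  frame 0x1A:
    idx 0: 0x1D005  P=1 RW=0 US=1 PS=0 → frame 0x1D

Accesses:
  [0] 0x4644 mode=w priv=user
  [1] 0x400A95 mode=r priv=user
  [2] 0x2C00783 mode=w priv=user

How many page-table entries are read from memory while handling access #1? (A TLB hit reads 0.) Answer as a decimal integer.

Per-access translation:
#0 VA=0x4644 (w,user):
  L0: frame=0x11 idx=0 entry=0x12007 [P=1 RW=1 US=1 PS=0]
  L1: frame=0x12 idx=4 entry=0x16007 [P=1 RW=1 US=1 PS=0]
  → PA=0x16644  (2 entries read)
#1 VA=0x400A95 (r,user):
  L0: frame=0x11 idx=2 entry=0x24000 [P=0 RW=0 US=0 PS=0]
  ✗ PAGE_NOT_PRESENT  [1 reads]
#2 VA=0x2C00783 (w,user):
  L0: frame=0x11 idx=22 entry=0x1A007 [P=1 RW=1 US=1 PS=0]
  L1: frame=0x1A idx=0 entry=0x1D005 [P=1 RW=0 US=1 PS=0]
  ✗ PROTECTION_VIOLATION  [2 reads]

Entries read for #1: 1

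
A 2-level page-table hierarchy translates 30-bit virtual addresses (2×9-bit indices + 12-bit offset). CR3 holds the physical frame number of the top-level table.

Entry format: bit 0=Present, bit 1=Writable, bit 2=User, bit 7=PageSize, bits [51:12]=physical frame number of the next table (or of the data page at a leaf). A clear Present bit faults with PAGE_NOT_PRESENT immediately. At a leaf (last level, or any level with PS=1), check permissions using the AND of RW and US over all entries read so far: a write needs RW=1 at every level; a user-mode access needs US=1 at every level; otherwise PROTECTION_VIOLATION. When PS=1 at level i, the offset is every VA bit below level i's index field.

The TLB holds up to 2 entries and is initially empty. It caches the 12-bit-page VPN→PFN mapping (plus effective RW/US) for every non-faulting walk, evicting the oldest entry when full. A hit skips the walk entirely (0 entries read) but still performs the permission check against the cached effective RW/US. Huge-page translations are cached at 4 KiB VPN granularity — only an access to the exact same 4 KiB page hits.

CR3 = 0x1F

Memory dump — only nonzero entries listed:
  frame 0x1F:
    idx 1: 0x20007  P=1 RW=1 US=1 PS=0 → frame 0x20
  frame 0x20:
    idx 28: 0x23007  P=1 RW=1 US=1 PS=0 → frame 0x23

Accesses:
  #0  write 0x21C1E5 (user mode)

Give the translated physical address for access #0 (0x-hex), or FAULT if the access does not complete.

Walk each access:
#0 VA=0x21C1E5 (w,user):
  lvl0: tbl 0x1F, slot 1 ⇒ 0x20007 (P1/RW1/US1/PS0)
  lvl1: tbl 0x20, slot 28 ⇒ 0x23007 (P1/RW1/US1/PS0)
  → PA=0x231E5  (2 entries read)

Access #0 PA: 0x231E5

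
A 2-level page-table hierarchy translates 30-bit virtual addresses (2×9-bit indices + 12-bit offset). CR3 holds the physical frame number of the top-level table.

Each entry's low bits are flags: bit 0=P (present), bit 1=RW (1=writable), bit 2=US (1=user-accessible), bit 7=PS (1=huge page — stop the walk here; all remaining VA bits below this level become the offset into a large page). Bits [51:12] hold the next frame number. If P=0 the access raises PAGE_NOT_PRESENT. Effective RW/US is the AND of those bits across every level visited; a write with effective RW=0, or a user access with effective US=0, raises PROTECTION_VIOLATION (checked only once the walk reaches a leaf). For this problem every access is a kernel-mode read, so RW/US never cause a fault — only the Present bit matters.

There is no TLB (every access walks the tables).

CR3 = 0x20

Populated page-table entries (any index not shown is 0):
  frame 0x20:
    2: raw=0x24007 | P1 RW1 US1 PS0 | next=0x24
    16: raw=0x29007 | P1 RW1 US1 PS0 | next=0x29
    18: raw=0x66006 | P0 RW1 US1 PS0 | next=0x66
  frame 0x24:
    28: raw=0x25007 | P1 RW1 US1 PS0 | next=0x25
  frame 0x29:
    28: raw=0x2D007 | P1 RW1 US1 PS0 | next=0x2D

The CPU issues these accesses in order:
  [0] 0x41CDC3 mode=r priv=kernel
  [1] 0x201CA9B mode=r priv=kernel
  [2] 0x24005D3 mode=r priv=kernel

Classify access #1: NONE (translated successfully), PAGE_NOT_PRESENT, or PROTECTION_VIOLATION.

Trace:
#0 VA=0x41CDC3 (r,kernel):
  L0: frame=0x20 idx=2 entry=0x24007 [P=1 RW=1 US=1 PS=0]
  L1: frame=0x24 idx=28 entry=0x25007 [P=1 RW=1 US=1 PS=0]
  ✓ 0x25DC3  — 2 lookups
#1 VA=0x201CA9B (r,kernel):
  L0: frame=0x20 idx=16 entry=0x29007 [P=1 RW=1 US=1 PS=0]
  L1: frame=0x29 idx=28 entry=0x2D007 [P=1 RW=1 US=1 PS=0]
  ✓ 0x2DA9B  — 2 lookups
#2 VA=0x24005D3 (r,kernel):
  L0: frame=0x20 idx=18 entry=0x66006 [P=0 RW=1 US=1 PS=0]
  ✗ PAGE_NOT_PRESENT  [1 reads]

Access #1 fault: NONE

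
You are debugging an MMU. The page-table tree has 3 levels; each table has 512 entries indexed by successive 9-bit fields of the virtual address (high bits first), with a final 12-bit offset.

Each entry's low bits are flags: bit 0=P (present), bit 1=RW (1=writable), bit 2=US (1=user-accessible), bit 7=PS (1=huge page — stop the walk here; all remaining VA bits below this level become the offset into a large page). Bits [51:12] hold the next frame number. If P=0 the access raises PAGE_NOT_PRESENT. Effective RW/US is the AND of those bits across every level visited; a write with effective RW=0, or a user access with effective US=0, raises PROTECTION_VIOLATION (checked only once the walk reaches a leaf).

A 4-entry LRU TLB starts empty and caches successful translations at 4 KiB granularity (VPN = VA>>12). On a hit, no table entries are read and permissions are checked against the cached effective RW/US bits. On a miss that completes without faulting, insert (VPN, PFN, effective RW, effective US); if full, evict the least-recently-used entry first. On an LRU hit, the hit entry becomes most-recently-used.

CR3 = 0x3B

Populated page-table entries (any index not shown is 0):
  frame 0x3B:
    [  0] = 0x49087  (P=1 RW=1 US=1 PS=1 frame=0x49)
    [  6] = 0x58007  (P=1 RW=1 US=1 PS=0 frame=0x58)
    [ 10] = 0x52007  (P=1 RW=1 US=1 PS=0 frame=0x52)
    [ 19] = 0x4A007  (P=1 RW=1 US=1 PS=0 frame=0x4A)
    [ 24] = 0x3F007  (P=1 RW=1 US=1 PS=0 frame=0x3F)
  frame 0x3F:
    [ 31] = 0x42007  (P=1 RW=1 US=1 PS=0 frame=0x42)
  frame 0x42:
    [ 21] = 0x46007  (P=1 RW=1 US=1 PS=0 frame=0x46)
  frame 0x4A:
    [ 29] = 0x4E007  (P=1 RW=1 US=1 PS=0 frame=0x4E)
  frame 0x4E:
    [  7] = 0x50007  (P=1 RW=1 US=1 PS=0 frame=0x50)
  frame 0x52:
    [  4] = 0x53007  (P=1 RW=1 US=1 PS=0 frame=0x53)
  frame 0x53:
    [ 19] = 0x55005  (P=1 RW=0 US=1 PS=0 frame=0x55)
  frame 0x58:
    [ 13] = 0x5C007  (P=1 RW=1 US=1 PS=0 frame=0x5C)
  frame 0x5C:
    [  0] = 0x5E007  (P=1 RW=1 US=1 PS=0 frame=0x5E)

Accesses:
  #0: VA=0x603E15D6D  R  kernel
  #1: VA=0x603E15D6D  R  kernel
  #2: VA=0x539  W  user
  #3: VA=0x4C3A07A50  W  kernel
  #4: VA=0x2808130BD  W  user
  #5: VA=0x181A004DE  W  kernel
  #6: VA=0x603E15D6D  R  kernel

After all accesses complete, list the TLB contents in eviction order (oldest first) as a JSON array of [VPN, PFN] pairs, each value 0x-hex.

Trace:
#0 VA=0x603E15D6D (r,kernel):
  L0 @0x3B[24] → 0x3F007  P=1,RW=1,US=1,PS=0
  L1 @0x3F[31] → 0x42007  P=1,RW=1,US=1,PS=0
  L2 @0x42[21] → 0x46007  P=1,RW=1,US=1,PS=0
  ⇒ phys 0x46D6D  [3 reads]
#1 VA=0x603E15D6D (r,kernel):
  TLB hit vpn=0x603E15 → PA=0x46D6D
#2 VA=0x539 (w,user):
  L0 @0x3B[0] → 0x49087  P=1,RW=1,US=1,PS=1
  ⇒ phys 0x49539 (huge @L0)  [1 reads]
#3 VA=0x4C3A07A50 (w,kernel):
  L0 @0x3B[19] → 0x4A007  P=1,RW=1,US=1,PS=0
  L1 @0x4A[29] → 0x4E007  P=1,RW=1,US=1,PS=0
  L2 @0x4E[7] → 0x50007  P=1,RW=1,US=1,PS=0
  ⇒ phys 0x50A50  [3 reads]
#4 VA=0x2808130BD (w,user):
  L0 @0x3B[10] → 0x52007  P=1,RW=1,US=1,PS=0
  L1 @0x52[4] → 0x53007  P=1,RW=1,US=1,PS=0
  L2 @0x53[19] → 0x55005  P=1,RW=0,US=1,PS=0
  → PROTECTION_VIOLATION  (3 entries read)
#5 VA=0x181A004DE (w,kernel):
  L0 @0x3B[6] → 0x58007  P=1,RW=1,US=1,PS=0
  L1 @0x58[13] → 0x5C007  P=1,RW=1,US=1,PS=0
  L2 @0x5C[0] → 0x5E007  P=1,RW=1,US=1,PS=0
  ⇒ phys 0x5E4DE  [3 reads]
#6 VA=0x603E15D6D (r,kernel):
  TLB hit vpn=0x603E15 → PA=0x46D6D

TLB: [["0x0", "0x49"], ["0x4C3A07", "0x50"], ["0x181A00", "0x5E"], ["0x603E15", "0x46"]]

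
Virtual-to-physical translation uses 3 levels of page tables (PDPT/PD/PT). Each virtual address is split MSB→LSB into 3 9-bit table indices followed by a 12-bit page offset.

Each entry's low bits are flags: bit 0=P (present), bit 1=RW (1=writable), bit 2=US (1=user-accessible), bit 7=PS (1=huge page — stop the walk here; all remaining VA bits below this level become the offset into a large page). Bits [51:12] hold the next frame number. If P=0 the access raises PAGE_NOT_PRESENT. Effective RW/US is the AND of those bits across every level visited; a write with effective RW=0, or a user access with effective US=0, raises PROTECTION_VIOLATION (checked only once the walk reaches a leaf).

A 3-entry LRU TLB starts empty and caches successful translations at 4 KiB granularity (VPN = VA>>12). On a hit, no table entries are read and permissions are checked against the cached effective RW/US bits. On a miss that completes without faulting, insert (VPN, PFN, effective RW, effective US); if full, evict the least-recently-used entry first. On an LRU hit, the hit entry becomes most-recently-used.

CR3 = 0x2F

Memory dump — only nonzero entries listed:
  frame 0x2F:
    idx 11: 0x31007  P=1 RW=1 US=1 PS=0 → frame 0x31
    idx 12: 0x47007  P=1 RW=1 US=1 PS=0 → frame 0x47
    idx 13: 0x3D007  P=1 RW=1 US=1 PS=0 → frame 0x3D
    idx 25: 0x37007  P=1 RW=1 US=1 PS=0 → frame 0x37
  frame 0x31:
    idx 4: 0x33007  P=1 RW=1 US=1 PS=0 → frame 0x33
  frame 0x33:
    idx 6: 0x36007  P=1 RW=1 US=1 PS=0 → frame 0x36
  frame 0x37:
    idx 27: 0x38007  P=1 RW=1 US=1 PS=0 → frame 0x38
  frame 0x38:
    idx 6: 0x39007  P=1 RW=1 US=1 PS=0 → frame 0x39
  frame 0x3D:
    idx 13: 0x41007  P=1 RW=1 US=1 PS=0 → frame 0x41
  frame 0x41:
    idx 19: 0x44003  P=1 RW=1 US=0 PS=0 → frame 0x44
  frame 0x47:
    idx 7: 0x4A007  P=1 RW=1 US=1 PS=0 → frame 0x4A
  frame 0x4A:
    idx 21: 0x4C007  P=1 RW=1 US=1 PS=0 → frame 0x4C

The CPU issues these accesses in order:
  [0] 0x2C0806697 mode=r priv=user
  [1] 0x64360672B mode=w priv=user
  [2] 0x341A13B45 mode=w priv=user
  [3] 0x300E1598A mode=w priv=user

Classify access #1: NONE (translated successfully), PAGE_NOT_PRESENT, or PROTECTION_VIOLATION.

Per-access translation:
#0 VA=0x2C0806697 (r,user):
  lvl0: tbl 0x2F, slot 11 ⇒ 0x31007 (P1/RW1/US1/PS0)
  lvl1: tbl 0x31, slot 4 ⇒ 0x33007 (P1/RW1/US1/PS0)
  lvl2: tbl 0x33, slot 6 ⇒ 0x36007 (P1/RW1/US1/PS0)
  ✓ 0x36697  — 3 lookups
#1 VA=0x64360672B (w,user):
  lvl0: tbl 0x2F, slot 25 ⇒ 0x37007 (P1/RW1/US1/PS0)
  lvl1: tbl 0x37, slot 27 ⇒ 0x38007 (P1/RW1/US1/PS0)
  lvl2: tbl 0x38, slot 6 ⇒ 0x39007 (P1/RW1/US1/PS0)
  ✓ 0x3972B  — 3 lookups
#2 VA=0x341A13B45 (w,user):
  lvl0: tbl 0x2F, slot 13 ⇒ 0x3D007 (P1/RW1/US1/PS0)
  lvl1: tbl 0x3D, slot 13 ⇒ 0x41007 (P1/RW1/US1/PS0)
  lvl2: tbl 0x41, slot 19 ⇒ 0x44003 (P1/RW1/US0/PS0)
  ✗ PROTECTION_VIOLATION  [3 reads]
#3 VA=0x300E1598A (w,user):
  lvl0: tbl 0x2F, slot 12 ⇒ 0x47007 (P1/RW1/US1/PS0)
  lvl1: tbl 0x47, slot 7 ⇒ 0x4A007 (P1/RW1/US1/PS0)
  lvl2: tbl 0x4A, slot 21 ⇒ 0x4C007 (P1/RW1/US1/PS0)
  ✓ 0x4C98A  — 3 lookups

Access #1 fault: NONE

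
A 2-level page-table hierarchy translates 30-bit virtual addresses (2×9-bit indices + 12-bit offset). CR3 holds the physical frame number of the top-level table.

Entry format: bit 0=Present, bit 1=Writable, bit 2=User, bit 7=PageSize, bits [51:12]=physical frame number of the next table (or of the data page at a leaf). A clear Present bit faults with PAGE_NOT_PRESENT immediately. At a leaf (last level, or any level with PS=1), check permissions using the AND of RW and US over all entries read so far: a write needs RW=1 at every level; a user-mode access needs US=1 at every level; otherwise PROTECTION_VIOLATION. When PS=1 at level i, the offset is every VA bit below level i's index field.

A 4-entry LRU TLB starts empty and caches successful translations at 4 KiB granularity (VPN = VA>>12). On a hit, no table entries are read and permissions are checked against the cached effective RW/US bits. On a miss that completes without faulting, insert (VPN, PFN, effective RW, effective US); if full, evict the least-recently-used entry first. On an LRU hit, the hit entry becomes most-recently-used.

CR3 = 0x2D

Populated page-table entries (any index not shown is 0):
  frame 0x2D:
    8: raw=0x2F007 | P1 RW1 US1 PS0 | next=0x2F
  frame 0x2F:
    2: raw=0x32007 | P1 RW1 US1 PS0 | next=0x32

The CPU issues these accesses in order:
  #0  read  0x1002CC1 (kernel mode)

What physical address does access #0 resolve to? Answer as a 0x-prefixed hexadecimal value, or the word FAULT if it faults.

Per-access translation:
#0 VA=0x1002CC1 (r,kernel):
  L0: frame=0x2D idx=8 entry=0x2F007 [P=1 RW=1 US=1 PS=0]
  L1: frame=0x2F idx=2 entry=0x32007 [P=1 RW=1 US=1 PS=0]
  ⇒ phys 0x32CC1  [2 reads]

Access #0 PA: 0x32CC1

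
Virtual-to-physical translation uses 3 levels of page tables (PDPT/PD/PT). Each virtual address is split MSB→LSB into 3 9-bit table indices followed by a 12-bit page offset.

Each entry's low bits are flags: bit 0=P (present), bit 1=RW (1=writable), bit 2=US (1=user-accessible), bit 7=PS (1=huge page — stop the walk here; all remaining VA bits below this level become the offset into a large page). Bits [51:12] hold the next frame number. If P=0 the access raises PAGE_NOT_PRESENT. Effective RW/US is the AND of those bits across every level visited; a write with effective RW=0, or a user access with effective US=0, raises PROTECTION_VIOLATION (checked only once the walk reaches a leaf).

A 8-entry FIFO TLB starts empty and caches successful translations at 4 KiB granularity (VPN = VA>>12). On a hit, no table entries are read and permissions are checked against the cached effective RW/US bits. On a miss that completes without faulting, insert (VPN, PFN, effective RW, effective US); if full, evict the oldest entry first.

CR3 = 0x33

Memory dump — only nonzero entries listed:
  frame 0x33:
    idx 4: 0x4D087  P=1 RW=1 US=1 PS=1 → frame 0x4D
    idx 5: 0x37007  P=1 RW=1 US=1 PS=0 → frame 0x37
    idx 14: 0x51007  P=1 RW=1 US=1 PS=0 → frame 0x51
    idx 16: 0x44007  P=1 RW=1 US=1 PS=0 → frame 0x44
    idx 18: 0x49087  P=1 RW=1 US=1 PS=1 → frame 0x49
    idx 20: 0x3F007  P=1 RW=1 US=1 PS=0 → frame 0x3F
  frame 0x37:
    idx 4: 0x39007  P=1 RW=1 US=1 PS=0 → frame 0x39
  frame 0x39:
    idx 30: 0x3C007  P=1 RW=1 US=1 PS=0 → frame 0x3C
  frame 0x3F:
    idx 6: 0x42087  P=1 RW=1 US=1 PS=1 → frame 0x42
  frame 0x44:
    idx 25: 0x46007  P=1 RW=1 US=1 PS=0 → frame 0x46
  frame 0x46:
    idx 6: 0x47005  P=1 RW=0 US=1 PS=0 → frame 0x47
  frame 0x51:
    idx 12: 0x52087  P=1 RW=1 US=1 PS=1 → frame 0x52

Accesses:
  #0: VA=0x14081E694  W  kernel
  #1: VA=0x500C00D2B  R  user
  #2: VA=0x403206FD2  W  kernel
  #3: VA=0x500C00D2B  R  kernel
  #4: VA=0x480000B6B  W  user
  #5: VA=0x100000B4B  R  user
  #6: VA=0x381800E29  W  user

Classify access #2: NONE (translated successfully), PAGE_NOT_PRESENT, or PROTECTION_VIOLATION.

Per-access translation:
#0 VA=0x14081E694 (w,kernel):
  L0: frame=0x33 idx=5 entry=0x37007 [P=1 RW=1 US=1 PS=0]
  L1: frame=0x37 idx=4 entry=0x39007 [P=1 RW=1 US=1 PS=0]
  L2: frame=0x39 idx=30 entry=0x3C007 [P=1 RW=1 US=1 PS=0]
  ✓ 0x3C694  — 3 lookups
#1 VA=0x500C00D2B (r,user):
  L0: frame=0x33 idx=20 entry=0x3F007 [P=1 RW=1 US=1 PS=0]
  L1: frame=0x3F idx=6 entry=0x42087 [P=1 RW=1 US=1 PS=1]
  ✓ 0x42D2B (huge @L1)  — 2 lookups
#2 VA=0x403206FD2 (w,kernel):
  L0: frame=0x33 idx=16 entry=0x44007 [P=1 RW=1 US=1 PS=0]
  L1: frame=0x44 idx=25 entry=0x46007 [P=1 RW=1 US=1 PS=0]
  L2: frame=0x46 idx=6 entry=0x47005 [P=1 RW=0 US=1 PS=0]
  ✗ PROTECTION_VIOLATION  [3 reads]
#3 VA=0x500C00D2B (r,kernel):
  TLB hit vpn=0x500C00 → PA=0x42D2B
#4 VA=0x480000B6B (w,user):
  L0: frame=0x33 idx=18 entry=0x49087 [P=1 RW=1 US=1 PS=1]
  ✓ 0x49B6B (huge @L0)  — 1 lookups
#5 VA=0x100000B4B (r,user):
  L0: frame=0x33 idx=4 entry=0x4D087 [P=1 RW=1 US=1 PS=1]
  ✓ 0x4DB4B (huge @L0)  — 1 lookups
#6 VA=0x381800E29 (w,user):
  L0: frame=0x33 idx=14 entry=0x51007 [P=1 RW=1 US=1 PS=0]
  L1: frame=0x51 idx=12 entry=0x52087 [P=1 RW=1 US=1 PS=1]
  ✓ 0x52E29 (huge @L1)  — 2 lookups

Access #2 fault: PROTECTION_VIOLATION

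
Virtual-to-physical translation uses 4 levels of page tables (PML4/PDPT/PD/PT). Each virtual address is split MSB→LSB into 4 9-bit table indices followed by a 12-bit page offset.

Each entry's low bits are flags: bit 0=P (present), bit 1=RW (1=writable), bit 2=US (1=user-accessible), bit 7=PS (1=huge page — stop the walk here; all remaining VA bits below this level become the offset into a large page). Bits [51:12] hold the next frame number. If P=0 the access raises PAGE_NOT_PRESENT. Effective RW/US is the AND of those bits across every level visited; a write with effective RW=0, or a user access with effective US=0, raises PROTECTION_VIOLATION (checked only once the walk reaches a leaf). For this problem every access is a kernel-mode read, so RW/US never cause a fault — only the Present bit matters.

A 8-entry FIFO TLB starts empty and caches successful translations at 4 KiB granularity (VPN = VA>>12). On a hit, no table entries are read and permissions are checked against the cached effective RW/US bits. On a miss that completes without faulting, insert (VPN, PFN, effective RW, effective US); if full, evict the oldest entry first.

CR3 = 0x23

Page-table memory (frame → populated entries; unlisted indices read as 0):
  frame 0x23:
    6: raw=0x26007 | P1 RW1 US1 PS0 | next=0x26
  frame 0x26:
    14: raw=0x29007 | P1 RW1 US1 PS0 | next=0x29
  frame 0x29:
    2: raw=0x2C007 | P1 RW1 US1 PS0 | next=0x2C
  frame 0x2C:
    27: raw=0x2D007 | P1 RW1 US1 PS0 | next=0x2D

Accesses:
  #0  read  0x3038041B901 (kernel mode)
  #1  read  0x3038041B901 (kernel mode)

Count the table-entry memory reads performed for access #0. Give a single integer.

Walk each access:
#0 VA=0x3038041B901 (r,kernel):
  lvl0: tbl 0x23, slot 6 ⇒ 0x26007 (P1/RW1/US1/PS0)
  lvl1: tbl 0x26, slot 14 ⇒ 0x29007 (P1/RW1/US1/PS0)
  lvl2: tbl 0x29, slot 2 ⇒ 0x2C007 (P1/RW1/US1/PS0)
  lvl3: tbl 0x2C, slot 27 ⇒ 0x2D007 (P1/RW1/US1/PS0)
  ⇒ phys 0x2D901  [4 reads]
#1 VA=0x3038041B901 (r,kernel):
  TLB hit vpn=0x3038041B → PA=0x2D901

Entries read for #0: 4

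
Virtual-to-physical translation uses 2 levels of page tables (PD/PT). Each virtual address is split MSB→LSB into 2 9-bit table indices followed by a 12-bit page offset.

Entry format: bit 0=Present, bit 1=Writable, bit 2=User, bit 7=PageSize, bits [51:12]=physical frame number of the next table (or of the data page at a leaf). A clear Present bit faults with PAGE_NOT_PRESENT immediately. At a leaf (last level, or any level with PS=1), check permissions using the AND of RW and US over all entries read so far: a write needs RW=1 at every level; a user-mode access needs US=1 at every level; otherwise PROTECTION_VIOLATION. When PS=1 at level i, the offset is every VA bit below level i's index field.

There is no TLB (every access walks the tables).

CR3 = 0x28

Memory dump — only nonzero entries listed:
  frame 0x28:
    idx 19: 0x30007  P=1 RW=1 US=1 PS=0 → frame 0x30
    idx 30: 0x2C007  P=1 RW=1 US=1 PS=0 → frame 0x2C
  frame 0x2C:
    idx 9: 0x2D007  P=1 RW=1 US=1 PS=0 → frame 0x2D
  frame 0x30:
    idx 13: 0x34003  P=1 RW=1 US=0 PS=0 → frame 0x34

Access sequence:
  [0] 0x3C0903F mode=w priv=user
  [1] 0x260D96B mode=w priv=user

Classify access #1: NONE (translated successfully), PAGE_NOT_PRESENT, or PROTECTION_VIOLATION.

Per-access translation:
#0 VA=0x3C0903F (w,user):
  lvl0: tbl 0x28, slot 30 ⇒ 0x2C007 (P1/RW1/US1/PS0)
  lvl1: tbl 0x2C, slot 9 ⇒ 0x2D007 (P1/RW1/US1/PS0)
  ⇒ phys 0x2D03F  [2 reads]
#1 VA=0x260D96B (w,user):
  lvl0: tbl 0x28, slot 19 ⇒ 0x30007 (P1/RW1/US1/PS0)
  lvl1: tbl 0x30, slot 13 ⇒ 0x34003 (P1/RW1/US0/PS0)
  → PROTECTION_VIOLATION  (2 entries read)

Access #1 fault: PROTECTION_VIOLATION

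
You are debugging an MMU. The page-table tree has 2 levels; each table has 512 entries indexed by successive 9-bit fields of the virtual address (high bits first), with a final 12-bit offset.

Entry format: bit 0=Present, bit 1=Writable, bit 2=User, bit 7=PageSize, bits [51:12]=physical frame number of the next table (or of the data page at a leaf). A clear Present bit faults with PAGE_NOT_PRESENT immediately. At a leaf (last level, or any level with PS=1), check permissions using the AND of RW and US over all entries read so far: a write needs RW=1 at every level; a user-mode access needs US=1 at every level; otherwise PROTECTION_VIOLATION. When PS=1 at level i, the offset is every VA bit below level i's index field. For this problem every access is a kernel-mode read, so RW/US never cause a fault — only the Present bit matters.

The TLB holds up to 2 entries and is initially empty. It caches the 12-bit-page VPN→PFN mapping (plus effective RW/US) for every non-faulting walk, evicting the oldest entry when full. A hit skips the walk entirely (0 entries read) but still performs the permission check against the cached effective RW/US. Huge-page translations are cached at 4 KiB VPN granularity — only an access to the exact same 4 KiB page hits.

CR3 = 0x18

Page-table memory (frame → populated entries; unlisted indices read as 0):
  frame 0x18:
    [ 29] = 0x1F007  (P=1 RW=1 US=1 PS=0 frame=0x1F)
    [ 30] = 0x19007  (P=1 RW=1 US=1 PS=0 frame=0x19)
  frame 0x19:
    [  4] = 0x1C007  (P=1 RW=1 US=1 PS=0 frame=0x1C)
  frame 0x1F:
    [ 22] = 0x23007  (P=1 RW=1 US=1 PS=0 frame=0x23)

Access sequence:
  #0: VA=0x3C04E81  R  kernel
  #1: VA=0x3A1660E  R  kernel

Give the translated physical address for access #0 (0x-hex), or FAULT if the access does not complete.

Per-access translation:
#0 VA=0x3C04E81 (r,kernel):
  [0] read 0x18 idx=30: raw=0x19007 flags P=1 W=1 U=1 S=0
  [1] read 0x19 idx=4: raw=0x1C007 flags P=1 W=1 U=1 S=0
  ⇒ phys 0x1CE81  [2 reads]
#1 VA=0x3A1660E (r,kernel):
  [0] read 0x18 idx=29: raw=0x1F007 flags P=1 W=1 U=1 S=0
  [1] read 0x1F idx=22: raw=0x23007 flags P=1 W=1 U=1 S=0
  ⇒ phys 0x2360E  [2 reads]

Access #0 PA: 0x1CE81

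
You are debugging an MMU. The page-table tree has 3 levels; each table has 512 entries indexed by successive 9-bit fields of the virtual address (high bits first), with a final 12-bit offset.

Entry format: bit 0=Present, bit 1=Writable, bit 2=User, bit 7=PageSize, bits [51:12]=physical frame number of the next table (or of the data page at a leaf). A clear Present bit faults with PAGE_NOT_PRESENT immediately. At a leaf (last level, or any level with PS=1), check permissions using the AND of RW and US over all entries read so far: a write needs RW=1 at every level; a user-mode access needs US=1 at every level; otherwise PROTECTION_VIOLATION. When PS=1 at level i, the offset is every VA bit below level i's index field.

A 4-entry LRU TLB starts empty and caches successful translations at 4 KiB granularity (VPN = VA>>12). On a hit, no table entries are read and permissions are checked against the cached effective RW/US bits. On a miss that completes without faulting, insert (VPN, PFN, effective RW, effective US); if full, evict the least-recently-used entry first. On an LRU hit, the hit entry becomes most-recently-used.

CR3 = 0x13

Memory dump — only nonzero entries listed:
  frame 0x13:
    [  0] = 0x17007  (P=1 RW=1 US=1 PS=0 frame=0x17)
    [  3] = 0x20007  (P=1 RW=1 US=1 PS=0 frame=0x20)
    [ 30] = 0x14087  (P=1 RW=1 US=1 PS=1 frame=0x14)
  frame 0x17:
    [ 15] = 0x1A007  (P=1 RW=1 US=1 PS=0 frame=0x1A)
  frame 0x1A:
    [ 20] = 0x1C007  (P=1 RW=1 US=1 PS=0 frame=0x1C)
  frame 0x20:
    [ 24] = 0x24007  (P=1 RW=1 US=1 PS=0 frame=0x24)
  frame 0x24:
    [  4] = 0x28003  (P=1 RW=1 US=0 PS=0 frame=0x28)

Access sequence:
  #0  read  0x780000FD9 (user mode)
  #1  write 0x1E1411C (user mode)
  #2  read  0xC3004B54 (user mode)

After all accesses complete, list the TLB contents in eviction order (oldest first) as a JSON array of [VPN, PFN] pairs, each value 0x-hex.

Trace:
#0 VA=0x780000FD9 (r,user):
  [0] read 0x13 idx=30: raw=0x14087 flags P=1 W=1 U=1 S=1
  ✓ 0x14FD9 (huge @L0)  — 1 lookups
#1 VA=0x1E1411C (w,user):
  [0] read 0x13 idx=0: raw=0x17007 flags P=1 W=1 U=1 S=0
  [1] read 0x17 idx=15: raw=0x1A007 flags P=1 W=1 U=1 S=0
  [2] read 0x1A idx=20: raw=0x1C007 flags P=1 W=1 U=1 S=0
  ✓ 0x1C11C  — 3 lookups
#2 VA=0xC3004B54 (r,user):
  [0] read 0x13 idx=3: raw=0x20007 flags P=1 W=1 U=1 S=0
  [1] read 0x20 idx=24: raw=0x24007 flags P=1 W=1 U=1 S=0
  [2] read 0x24 idx=4: raw=0x28003 flags P=1 W=1 U=0 S=0
  ⇒ fault: PROTECTION_VIOLATION  — 3 lookups

TLB: [["0x780000", "0x14"], ["0x1E14", "0x1C"]]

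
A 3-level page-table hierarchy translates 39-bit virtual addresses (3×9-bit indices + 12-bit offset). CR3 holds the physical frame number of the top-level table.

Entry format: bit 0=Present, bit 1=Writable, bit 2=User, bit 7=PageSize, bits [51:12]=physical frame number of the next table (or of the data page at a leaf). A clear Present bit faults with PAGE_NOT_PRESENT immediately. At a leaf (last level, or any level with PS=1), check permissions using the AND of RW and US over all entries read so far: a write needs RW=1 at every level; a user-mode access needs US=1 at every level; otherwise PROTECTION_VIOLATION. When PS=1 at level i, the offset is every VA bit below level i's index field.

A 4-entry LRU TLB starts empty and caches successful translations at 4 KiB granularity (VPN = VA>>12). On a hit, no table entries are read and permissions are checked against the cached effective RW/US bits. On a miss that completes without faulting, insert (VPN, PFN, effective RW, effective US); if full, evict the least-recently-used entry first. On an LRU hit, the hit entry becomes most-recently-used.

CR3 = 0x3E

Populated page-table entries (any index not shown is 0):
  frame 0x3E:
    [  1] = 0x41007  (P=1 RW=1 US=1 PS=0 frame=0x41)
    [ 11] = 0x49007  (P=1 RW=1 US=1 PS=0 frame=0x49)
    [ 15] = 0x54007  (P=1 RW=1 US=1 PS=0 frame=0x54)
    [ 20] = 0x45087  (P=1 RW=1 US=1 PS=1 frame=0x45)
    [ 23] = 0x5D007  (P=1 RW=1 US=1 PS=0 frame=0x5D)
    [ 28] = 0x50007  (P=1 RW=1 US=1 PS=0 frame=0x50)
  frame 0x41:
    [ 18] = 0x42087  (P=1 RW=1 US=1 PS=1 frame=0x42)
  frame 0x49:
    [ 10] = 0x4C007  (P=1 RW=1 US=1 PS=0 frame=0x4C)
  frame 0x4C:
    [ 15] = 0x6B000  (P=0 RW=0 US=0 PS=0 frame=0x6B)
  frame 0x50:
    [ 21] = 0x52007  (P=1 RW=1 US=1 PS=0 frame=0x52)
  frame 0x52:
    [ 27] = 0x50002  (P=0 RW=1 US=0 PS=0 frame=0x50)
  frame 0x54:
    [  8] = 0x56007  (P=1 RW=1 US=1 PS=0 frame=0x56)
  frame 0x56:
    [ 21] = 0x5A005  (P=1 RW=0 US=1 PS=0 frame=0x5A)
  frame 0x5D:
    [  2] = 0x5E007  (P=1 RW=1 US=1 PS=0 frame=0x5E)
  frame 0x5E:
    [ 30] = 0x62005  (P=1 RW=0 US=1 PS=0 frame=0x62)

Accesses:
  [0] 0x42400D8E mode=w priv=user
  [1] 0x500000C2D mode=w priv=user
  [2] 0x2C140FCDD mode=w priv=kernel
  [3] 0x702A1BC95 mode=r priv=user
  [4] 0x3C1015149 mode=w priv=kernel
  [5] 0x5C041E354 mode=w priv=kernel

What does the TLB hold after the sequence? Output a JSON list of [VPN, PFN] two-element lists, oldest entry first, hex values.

Walk each access:
#0 VA=0x42400D8E (w,user):
  L0: frame=0x3E idx=1 entry=0x41007 [P=1 RW=1 US=1 PS=0]
  L1: frame=0x41 idx=18 entry=0x42087 [P=1 RW=1 US=1 PS=1]
  ⇒ phys 0x42D8E (huge @L1)  [2 reads]
#1 VA=0x500000C2D (w,user):
  L0: frame=0x3E idx=20 entry=0x45087 [P=1 RW=1 US=1 PS=1]
  ⇒ phys 0x45C2D (huge @L0)  [1 reads]
#2 VA=0x2C140FCDD (w,kernel):
  L0: frame=0x3E idx=11 entry=0x49007 [P=1 RW=1 US=1 PS=0]
  L1: frame=0x49 idx=10 entry=0x4C007 [P=1 RW=1 US=1 PS=0]
  L2: frame=0x4C idx=15 entry=0x6B000 [P=0 RW=0 US=0 PS=0]
  ✗ PAGE_NOT_PRESENT  [3 reads]
#3 VA=0x702A1BC95 (r,user):
  L0: frame=0x3E idx=28 entry=0x50007 [P=1 RW=1 US=1 PS=0]
  L1: frame=0x50 idx=21 entry=0x52007 [P=1 RW=1 US=1 PS=0]
  L2: frame=0x52 idx=27 entry=0x50002 [P=0 RW=1 US=0 PS=0]
  ✗ PAGE_NOT_PRESENT  [3 reads]
#4 VA=0x3C1015149 (w,kernel):
  L0: frame=0x3E idx=15 entry=0x54007 [P=1 RW=1 US=1 PS=0]
  L1: frame=0x54 idx=8 entry=0x56007 [P=1 RW=1 US=1 PS=0]
  L2: frame=0x56 idx=21 entry=0x5A005 [P=1 RW=0 US=1 PS=0]
  ✗ PROTECTION_VIOLATION  [3 reads]
#5 VA=0x5C041E354 (w,kernel):
  L0: frame=0x3E idx=23 entry=0x5D007 [P=1 RW=1 US=1 PS=0]
  L1: frame=0x5D idx=2 entry=0x5E007 [P=1 RW=1 US=1 PS=0]
  L2: frame=0x5E idx=30 entry=0x62005 [P=1 RW=0 US=1 PS=0]
  ✗ PROTECTION_VIOLATION  [3 reads]

TLB: [["0x42400", "0x42"], ["0x500000", "0x45"]]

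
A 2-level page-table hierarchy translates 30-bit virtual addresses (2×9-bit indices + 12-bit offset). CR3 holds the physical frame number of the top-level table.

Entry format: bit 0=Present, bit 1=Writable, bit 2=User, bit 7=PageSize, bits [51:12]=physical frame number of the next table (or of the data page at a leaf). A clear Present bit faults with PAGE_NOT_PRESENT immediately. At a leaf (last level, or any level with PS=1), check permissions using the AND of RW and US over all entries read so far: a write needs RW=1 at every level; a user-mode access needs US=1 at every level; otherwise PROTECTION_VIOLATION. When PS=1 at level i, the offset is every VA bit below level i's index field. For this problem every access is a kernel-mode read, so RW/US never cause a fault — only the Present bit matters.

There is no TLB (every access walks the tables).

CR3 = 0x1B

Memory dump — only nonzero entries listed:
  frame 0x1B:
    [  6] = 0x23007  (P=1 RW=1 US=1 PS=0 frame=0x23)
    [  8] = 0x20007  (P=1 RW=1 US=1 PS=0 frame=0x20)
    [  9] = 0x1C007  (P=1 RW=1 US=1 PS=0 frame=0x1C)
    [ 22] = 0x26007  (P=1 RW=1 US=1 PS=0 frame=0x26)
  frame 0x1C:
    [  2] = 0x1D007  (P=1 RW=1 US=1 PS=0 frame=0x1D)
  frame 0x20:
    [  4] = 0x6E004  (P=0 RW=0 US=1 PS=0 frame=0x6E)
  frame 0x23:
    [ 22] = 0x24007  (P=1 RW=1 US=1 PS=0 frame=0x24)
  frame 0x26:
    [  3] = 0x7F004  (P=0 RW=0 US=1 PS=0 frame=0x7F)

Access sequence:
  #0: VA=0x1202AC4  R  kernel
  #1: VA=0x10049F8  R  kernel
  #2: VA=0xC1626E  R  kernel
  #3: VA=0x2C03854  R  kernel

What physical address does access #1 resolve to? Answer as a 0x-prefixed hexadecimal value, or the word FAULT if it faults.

Trace:
#0 VA=0x1202AC4 (r,kernel):
  [0] read 0x1B idx=9: raw=0x1C007 flags P=1 W=1 U=1 S=0
  [1] read 0x1C idx=2: raw=0x1D007 flags P=1 W=1 U=1 S=0
  ✓ 0x1DAC4  — 2 lookups
#1 VA=0x10049F8 (r,kernel):
  [0] read 0x1B idx=8: raw=0x20007 flags P=1 W=1 U=1 S=0
  [1] read 0x20 idx=4: raw=0x6E004 flags P=0 W=0 U=1 S=0
  → PAGE_NOT_PRESENT  (2 entries read)
#2 VA=0xC1626E (r,kernel):
  [0] read 0x1B idx=6: raw=0x23007 flags P=1 W=1 U=1 S=0
  [1] read 0x23 idx=22: raw=0x24007 flags P=1 W=1 U=1 S=0
  ✓ 0x2426E  — 2 lookups
#3 VA=0x2C03854 (r,kernel):
  [0] read 0x1B idx=22: raw=0x26007 flags P=1 W=1 U=1 S=0
  [1] read 0x26 idx=3: raw=0x7F004 flags P=0 W=0 U=1 S=0
  → PAGE_NOT_PRESENT  (2 entries read)

Access #1 PA: FAULT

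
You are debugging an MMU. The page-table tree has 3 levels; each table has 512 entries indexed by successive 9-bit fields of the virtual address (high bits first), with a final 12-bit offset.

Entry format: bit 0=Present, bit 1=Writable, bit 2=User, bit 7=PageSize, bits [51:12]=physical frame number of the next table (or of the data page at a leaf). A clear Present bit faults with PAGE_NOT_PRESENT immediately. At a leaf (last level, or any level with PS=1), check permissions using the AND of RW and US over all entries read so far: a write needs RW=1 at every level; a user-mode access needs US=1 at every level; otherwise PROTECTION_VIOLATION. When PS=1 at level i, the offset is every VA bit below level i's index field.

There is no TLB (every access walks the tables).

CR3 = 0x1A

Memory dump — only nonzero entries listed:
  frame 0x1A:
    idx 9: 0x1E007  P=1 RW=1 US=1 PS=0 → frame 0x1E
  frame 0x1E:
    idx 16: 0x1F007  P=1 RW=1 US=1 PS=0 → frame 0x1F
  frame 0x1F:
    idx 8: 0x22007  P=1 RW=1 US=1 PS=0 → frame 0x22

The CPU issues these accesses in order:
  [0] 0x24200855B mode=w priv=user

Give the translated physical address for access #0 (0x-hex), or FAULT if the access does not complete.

Walk each access:
#0 VA=0x24200855B (w,user):
  L0: frame=0x1A idx=9 entry=0x1E007 [P=1 RW=1 US=1 PS=0]
  L1: frame=0x1E idx=16 entry=0x1F007 [P=1 RW=1 US=1 PS=0]
  L2: frame=0x1F idx=8 entry=0x22007 [P=1 RW=1 US=1 PS=0]
  ⇒ phys 0x2255B  [3 reads]

Access #0 PA: 0x2255B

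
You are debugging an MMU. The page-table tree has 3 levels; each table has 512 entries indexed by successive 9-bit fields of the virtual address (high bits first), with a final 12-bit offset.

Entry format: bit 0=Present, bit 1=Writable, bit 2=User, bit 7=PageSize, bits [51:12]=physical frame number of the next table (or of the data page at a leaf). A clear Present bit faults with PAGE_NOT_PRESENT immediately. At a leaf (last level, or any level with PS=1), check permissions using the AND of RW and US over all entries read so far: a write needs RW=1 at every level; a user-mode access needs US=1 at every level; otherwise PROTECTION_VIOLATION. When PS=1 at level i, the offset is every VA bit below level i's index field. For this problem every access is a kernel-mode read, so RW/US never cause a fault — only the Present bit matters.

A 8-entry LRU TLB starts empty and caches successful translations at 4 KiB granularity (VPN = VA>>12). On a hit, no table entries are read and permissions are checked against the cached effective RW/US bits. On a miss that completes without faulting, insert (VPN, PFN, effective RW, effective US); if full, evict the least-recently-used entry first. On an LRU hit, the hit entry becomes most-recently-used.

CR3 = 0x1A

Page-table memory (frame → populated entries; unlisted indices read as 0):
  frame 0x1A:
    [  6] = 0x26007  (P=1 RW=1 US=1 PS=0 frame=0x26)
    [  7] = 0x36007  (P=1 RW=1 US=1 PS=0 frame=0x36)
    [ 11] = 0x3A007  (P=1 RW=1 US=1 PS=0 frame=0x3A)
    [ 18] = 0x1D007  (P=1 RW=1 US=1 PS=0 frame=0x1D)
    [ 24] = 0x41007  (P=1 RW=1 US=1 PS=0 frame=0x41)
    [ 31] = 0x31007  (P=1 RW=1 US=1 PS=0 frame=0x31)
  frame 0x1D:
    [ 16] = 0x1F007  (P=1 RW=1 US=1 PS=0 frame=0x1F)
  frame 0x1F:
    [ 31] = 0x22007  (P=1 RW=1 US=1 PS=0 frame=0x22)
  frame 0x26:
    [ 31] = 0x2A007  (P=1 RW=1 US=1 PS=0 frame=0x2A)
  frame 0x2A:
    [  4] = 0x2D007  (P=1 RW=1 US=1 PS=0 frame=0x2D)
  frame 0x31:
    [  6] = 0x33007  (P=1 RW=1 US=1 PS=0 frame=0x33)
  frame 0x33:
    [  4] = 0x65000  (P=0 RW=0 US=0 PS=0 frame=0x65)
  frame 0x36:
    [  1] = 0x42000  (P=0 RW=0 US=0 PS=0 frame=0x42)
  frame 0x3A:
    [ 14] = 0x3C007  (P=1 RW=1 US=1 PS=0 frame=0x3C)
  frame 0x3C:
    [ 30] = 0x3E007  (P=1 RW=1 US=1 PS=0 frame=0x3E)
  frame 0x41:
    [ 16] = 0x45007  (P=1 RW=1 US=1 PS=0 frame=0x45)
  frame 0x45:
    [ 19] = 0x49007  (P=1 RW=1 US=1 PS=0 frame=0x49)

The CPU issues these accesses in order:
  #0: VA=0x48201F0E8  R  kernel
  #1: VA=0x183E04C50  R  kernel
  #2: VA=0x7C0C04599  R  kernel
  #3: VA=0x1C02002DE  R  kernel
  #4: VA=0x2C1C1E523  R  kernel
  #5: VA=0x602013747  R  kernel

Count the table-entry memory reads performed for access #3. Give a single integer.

Per-access translation:
#0 VA=0x48201F0E8 (r,kernel):
  L0: frame=0x1A idx=18 entry=0x1D007 [P=1 RW=1 US=1 PS=0]
  L1: frame=0x1D idx=16 entry=0x1F007 [P=1 RW=1 US=1 PS=0]
  L2: frame=0x1F idx=31 entry=0x22007 [P=1 RW=1 US=1 PS=0]
  → PA=0x220E8  (3 entries read)
#1 VA=0x183E04C50 (r,kernel):
  L0: frame=0x1A idx=6 entry=0x26007 [P=1 RW=1 US=1 PS=0]
  L1: frame=0x26 idx=31 entry=0x2A007 [P=1 RW=1 US=1 PS=0]
  L2: frame=0x2A idx=4 entry=0x2D007 [P=1 RW=1 US=1 PS=0]
  → PA=0x2DC50  (3 entries read)
#2 VA=0x7C0C04599 (r,kernel):
  L0: frame=0x1A idx=31 entry=0x31007 [P=1 RW=1 US=1 PS=0]
  L1: frame=0x31 idx=6 entry=0x33007 [P=1 RW=1 US=1 PS=0]
  L2: frame=0x33 idx=4 entry=0x65000 [P=0 RW=0 US=0 PS=0]
  ⇒ fault: PAGE_NOT_PRESENT  — 3 lookups
#3 VA=0x1C02002DE (r,kernel):
  L0: frame=0x1A idx=7 entry=0x36007 [P=1 RW=1 US=1 PS=0]
  L1: frame=0x36 idx=1 entry=0x42000 [P=0 RW=0 US=0 PS=0]
  ⇒ fault: PAGE_NOT_PRESENT  — 2 lookups
#4 VA=0x2C1C1E523 (r,kernel):
  L0: frame=0x1A idx=11 entry=0x3A007 [P=1 RW=1 US=1 PS=0]
  L1: frame=0x3A idx=14 entry=0x3C007 [P=1 RW=1 US=1 PS=0]
  L2: frame=0x3C idx=30 entry=0x3E007 [P=1 RW=1 US=1 PS=0]
  → PA=0x3E523  (3 entries read)
#5 VA=0x602013747 (r,kernel):
  L0: frame=0x1A idx=24 entry=0x41007 [P=1 RW=1 US=1 PS=0]
  L1: frame=0x41 idx=16 entry=0x45007 [P=1 RW=1 US=1 PS=0]
  L2: frame=0x45 idx=19 entry=0x49007 [P=1 RW=1 US=1 PS=0]
  → PA=0x49747  (3 entries read)

Entries read for #3: 2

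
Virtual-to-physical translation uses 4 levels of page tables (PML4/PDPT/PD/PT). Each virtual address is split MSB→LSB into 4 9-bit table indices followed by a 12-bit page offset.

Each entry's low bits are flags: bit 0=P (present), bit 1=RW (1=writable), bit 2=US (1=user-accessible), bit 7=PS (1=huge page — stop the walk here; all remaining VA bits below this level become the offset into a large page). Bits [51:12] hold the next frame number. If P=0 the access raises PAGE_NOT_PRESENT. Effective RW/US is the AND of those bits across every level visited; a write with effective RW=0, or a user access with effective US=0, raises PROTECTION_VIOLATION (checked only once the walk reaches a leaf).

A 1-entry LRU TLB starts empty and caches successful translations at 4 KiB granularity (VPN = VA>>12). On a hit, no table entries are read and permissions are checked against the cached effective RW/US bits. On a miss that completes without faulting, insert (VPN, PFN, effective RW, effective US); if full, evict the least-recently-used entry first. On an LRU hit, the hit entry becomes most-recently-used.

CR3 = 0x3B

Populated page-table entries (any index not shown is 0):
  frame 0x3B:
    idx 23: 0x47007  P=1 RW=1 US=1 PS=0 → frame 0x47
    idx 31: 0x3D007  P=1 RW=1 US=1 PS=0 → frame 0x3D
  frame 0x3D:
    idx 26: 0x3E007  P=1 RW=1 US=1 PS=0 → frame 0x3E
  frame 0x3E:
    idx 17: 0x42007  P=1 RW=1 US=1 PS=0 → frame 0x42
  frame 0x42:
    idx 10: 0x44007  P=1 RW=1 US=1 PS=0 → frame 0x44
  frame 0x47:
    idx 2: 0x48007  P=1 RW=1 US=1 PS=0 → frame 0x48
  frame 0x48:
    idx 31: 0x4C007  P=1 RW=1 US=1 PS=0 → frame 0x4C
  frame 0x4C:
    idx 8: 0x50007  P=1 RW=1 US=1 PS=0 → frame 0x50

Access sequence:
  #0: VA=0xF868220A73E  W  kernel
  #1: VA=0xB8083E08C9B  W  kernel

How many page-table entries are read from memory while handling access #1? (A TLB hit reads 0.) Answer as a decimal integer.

Walk each access:
#0 VA=0xF868220A73E (w,kernel):
  lvl0: tbl 0x3B, slot 31 ⇒ 0x3D007 (P1/RW1/US1/PS0)
  lvl1: tbl 0x3D, slot 26 ⇒ 0x3E007 (P1/RW1/US1/PS0)
  lvl2: tbl 0x3E, slot 17 ⇒ 0x42007 (P1/RW1/US1/PS0)
  lvl3: tbl 0x42, slot 10 ⇒ 0x44007 (P1/RW1/US1/PS0)
  → PA=0x4473E  (4 entries read)
#1 VA=0xB8083E08C9B (w,kernel):
  lvl0: tbl 0x3B, slot 23 ⇒ 0x47007 (P1/RW1/US1/PS0)
  lvl1: tbl 0x47, slot 2 ⇒ 0x48007 (P1/RW1/US1/PS0)
  lvl2: tbl 0x48, slot 31 ⇒ 0x4C007 (P1/RW1/US1/PS0)
  lvl3: tbl 0x4C, slot 8 ⇒ 0x50007 (P1/RW1/US1/PS0)
  → PA=0x50C9B  (4 entries read)

Entries read for #1: 4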